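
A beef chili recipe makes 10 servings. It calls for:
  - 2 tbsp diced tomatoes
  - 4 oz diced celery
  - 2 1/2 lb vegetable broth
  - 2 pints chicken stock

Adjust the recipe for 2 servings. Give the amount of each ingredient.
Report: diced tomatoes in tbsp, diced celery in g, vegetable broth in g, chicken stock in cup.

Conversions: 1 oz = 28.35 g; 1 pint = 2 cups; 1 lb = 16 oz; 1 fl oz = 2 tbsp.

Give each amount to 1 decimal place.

Scaling factor: 2/10 = 1/5 = 0.2.
diced tomatoes: 2 tbsp × 1/5 = 0.4 tbsp
diced celery: 4 oz × 1/5 × 28.35 g/oz ≈ 22.7 g
vegetable broth: 2.5 lb × 1/5 × 16 oz/lb × 28.35 g/oz = 226.8 g
chicken stock: 2 pint × 1/5 × 2 cup/pint = 0.8 cup

diced tomatoes: 0.4 tbsp; diced celery: 22.7 g; vegetable broth: 226.8 g; chicken stock: 0.8 cup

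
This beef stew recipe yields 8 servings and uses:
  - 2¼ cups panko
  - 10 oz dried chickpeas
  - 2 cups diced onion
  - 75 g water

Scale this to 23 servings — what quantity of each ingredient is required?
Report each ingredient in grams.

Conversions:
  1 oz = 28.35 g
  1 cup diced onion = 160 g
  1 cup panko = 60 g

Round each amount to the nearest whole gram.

Scaling factor: 23/8 = 2.875.
panko: 2.25 cup × 23/8 × 60 g/cup ≈ 388 g
dried chickpeas: 10 oz × 23/8 × 28.35 g/oz ≈ 815 g
diced onion: 2 cup × 23/8 × 160 g/cup = 920 g
water: 75 g × 23/8 ≈ 216 g

panko: 388 g; dried chickpeas: 815 g; diced onion: 920 g; water: 216 g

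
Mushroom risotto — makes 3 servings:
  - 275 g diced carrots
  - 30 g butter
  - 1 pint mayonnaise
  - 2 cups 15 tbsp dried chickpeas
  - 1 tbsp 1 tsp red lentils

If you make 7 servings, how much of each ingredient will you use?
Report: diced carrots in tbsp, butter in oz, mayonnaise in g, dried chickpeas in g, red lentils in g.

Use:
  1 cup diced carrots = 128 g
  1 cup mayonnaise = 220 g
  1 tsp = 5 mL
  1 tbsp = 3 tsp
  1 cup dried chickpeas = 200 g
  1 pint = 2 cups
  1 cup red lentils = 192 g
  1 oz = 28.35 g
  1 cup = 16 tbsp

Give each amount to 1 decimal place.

diced carrots: 80.2 tbsp; butter: 2.5 oz; mayonnaise: 1026.7 g; dried chickpeas: 1370.8 g; red lentils: 37.3 g

Scaling factor: 7/3.
diced carrots: 275 g × 7/3 ÷ 128 g/cup × 16 tbsp/cup ≈ 80.2 tbsp
butter: 30 g × 7/3 ÷ 28.35 g/oz ≈ 2.5 oz
mayonnaise: 1 pint × 7/3 × 2 cup/pint × 220 g/cup ≈ 1026.7 g
dried chickpeas: (2 cup + 15 tbsp = 2.9375 cup) × 7/3 × 200 g/cup ≈ 1370.8 g
red lentils: (1 tbsp + 1 tsp = 4/3 tbsp) × 7/3 ÷ 16 tbsp/cup × 192 g/cup ≈ 37.3 g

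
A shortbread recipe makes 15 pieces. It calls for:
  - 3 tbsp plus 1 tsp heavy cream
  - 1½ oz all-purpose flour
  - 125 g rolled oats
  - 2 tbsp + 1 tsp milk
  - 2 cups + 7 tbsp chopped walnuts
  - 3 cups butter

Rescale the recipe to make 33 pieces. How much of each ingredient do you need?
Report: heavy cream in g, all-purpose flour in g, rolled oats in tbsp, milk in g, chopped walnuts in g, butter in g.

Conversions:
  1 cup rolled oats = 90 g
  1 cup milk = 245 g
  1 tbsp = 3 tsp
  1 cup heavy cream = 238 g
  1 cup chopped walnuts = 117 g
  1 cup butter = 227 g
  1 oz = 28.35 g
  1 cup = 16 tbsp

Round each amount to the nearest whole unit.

Scaling factor: 33/15 = 11/5 = 2.2.
heavy cream: (3 tbsp + 1 tsp = 10/3 tbsp) × 11/5 ÷ 16 tbsp/cup × 238 g/cup ≈ 109 g
all-purpose flour: 1.5 oz × 11/5 × 28.35 g/oz ≈ 94 g
rolled oats: 125 g × 11/5 ÷ 90 g/cup × 16 tbsp/cup ≈ 49 tbsp
milk: (2 tbsp + 1 tsp = 7/3 tbsp) × 11/5 ÷ 16 tbsp/cup × 245 g/cup ≈ 79 g
chopped walnuts: (2 cup + 7 tbsp = 2.4375 cup) × 11/5 × 117 g/cup ≈ 627 g
butter: 3 cup × 11/5 × 227 g/cup ≈ 1498 g

heavy cream: 109 g; all-purpose flour: 94 g; rolled oats: 49 tbsp; milk: 79 g; chopped walnuts: 627 g; butter: 1498 g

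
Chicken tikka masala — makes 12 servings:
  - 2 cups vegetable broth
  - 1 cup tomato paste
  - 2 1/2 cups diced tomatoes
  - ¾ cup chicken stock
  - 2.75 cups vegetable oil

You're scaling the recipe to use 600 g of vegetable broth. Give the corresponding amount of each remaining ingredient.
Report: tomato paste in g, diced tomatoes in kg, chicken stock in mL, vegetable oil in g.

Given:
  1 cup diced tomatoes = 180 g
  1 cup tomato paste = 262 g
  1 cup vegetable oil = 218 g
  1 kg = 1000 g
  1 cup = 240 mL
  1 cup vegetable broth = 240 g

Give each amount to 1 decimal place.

tomato paste: 327.5 g; diced tomatoes: 0.6 kg; chicken stock: 225.0 mL; vegetable oil: 749.4 g

The original recipe has 480 g of vegetable broth, so the scaling factor is 600 ÷ 480 = 5/4 = 1.25.
tomato paste: 1 cup × 5/4 × 262 g/cup = 327.5 g
diced tomatoes: 2.5 cup × 5/4 × 180 g/cup ÷ 1000 g/kg ≈ 0.6 kg
chicken stock: 0.75 cup × 5/4 × 240 mL/cup = 225.0 mL
vegetable oil: 2.75 cup × 5/4 × 218 g/cup ≈ 749.4 g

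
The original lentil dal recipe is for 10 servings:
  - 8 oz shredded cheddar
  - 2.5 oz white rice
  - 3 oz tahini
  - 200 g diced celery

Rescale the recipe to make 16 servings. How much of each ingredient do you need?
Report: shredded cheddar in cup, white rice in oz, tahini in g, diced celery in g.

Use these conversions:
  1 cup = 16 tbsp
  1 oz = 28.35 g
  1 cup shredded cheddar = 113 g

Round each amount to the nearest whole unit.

Scaling factor: 16/10 = 8/5 = 1.6.
shredded cheddar: 8 oz × 8/5 × 28.35 g/oz ÷ 113 g/cup ≈ 3 cup
white rice: 2.5 oz × 8/5 = 4 oz
tahini: 3 oz × 8/5 × 28.35 g/oz ≈ 136 g
diced celery: 200 g × 8/5 = 320 g

shredded cheddar: 3 cup; white rice: 4 oz; tahini: 136 g; diced celery: 320 g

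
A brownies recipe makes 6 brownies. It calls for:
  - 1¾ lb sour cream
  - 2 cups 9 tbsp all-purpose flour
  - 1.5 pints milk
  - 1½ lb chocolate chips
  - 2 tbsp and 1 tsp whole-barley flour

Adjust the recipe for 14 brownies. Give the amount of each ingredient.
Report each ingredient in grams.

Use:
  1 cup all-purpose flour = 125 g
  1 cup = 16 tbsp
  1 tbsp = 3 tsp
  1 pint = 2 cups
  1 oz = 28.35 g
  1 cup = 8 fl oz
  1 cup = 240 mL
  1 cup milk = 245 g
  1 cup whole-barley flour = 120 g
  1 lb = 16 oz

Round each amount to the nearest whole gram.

Scaling factor: 14/6 = 7/3.
sour cream: 1.75 lb × 7/3 × 16 oz/lb × 28.35 g/oz ≈ 1852 g
all-purpose flour: (2 cup + 9 tbsp = 2.5625 cup) × 7/3 × 125 g/cup ≈ 747 g
milk: 1.5 pint × 7/3 × 2 cup/pint × 245 g/cup = 1715 g
chocolate chips: 1.5 lb × 7/3 × 16 oz/lb × 28.35 g/oz ≈ 1588 g
whole-barley flour: (2 tbsp + 1 tsp = 7/3 tbsp) × 7/3 ÷ 16 tbsp/cup × 120 g/cup ≈ 41 g

sour cream: 1852 g; all-purpose flour: 747 g; milk: 1715 g; chocolate chips: 1588 g; whole-barley flour: 41 g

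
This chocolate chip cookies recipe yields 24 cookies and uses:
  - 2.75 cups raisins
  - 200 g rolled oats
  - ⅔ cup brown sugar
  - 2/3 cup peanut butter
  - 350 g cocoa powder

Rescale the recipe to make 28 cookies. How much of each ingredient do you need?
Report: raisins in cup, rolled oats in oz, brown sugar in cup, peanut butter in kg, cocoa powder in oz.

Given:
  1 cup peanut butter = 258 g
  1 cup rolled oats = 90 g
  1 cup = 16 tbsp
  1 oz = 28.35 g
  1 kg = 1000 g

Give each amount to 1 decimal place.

Scaling factor: 28/24 = 7/6.
raisins: 2.75 cup × 7/6 ≈ 3.2 cup
rolled oats: 200 g × 7/6 ÷ 28.35 g/oz ≈ 8.2 oz
brown sugar: 2/3 cup × 7/6 ≈ 0.8 cup
peanut butter: 2/3 cup × 7/6 × 258 g/cup ÷ 1000 g/kg ≈ 0.2 kg
cocoa powder: 350 g × 7/6 ÷ 28.35 g/oz ≈ 14.4 oz

raisins: 3.2 cup; rolled oats: 8.2 oz; brown sugar: 0.8 cup; peanut butter: 0.2 kg; cocoa powder: 14.4 oz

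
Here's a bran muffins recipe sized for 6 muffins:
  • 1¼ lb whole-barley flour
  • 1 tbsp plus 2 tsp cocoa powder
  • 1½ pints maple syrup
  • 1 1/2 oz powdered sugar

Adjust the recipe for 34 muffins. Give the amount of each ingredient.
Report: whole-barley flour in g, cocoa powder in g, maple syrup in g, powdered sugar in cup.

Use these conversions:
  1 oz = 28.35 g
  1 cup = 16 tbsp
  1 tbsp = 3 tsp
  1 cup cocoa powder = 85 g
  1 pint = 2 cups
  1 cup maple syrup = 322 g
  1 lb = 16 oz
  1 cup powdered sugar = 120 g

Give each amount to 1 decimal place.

Scaling factor: 34/6 = 17/3.
whole-barley flour: 1.25 lb × 17/3 × 16 oz/lb × 28.35 g/oz = 3213.0 g
cocoa powder: (1 tbsp + 2 tsp = 5/3 tbsp) × 17/3 ÷ 16 tbsp/cup × 85 g/cup ≈ 50.2 g
maple syrup: 1.5 pint × 17/3 × 2 cup/pint × 322 g/cup = 5474.0 g
powdered sugar: 1.5 oz × 17/3 × 28.35 g/oz ÷ 120 g/cup ≈ 2.0 cup

whole-barley flour: 3213.0 g; cocoa powder: 50.2 g; maple syrup: 5474.0 g; powdered sugar: 2.0 cup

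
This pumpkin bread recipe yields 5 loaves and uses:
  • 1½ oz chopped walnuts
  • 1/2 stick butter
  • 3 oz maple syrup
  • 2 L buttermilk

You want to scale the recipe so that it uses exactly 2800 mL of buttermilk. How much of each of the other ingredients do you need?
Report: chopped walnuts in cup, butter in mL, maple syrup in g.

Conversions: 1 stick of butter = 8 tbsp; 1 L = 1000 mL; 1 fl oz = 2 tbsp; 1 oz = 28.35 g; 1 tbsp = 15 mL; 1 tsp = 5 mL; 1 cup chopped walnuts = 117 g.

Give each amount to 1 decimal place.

The original recipe has 2000 mL of buttermilk, so the scaling factor is 2800 ÷ 2000 = 7/5 = 1.4.
chopped walnuts: 1.5 oz × 7/5 × 28.35 g/oz ÷ 117 g/cup ≈ 0.5 cup
butter: 0.5 stick × 7/5 × 8 tbsp/stick × 15 mL/tbsp = 84.0 mL
maple syrup: 3 oz × 7/5 × 28.35 g/oz ≈ 119.1 g

chopped walnuts: 0.5 cup; butter: 84.0 mL; maple syrup: 119.1 g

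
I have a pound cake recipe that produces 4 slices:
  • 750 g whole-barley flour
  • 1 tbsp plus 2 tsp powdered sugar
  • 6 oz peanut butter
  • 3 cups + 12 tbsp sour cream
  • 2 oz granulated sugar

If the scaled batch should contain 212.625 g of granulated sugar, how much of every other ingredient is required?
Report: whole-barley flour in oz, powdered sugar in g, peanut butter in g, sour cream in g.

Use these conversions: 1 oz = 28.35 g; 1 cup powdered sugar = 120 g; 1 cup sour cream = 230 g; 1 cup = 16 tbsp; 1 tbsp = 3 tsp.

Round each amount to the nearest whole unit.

whole-barley flour: 99 oz; powdered sugar: 47 g; peanut butter: 638 g; sour cream: 3234 g

The original recipe has 56.7 g of granulated sugar, so the scaling factor is 212.625 ÷ 56.7 = 15/4 = 3.75.
whole-barley flour: 750 g × 15/4 ÷ 28.35 g/oz ≈ 99 oz
powdered sugar: (1 tbsp + 2 tsp = 5/3 tbsp) × 15/4 ÷ 16 tbsp/cup × 120 g/cup ≈ 47 g
peanut butter: 6 oz × 15/4 × 28.35 g/oz ≈ 638 g
sour cream: (3 cup + 12 tbsp = 3.75 cup) × 15/4 × 230 g/cup ≈ 3234 g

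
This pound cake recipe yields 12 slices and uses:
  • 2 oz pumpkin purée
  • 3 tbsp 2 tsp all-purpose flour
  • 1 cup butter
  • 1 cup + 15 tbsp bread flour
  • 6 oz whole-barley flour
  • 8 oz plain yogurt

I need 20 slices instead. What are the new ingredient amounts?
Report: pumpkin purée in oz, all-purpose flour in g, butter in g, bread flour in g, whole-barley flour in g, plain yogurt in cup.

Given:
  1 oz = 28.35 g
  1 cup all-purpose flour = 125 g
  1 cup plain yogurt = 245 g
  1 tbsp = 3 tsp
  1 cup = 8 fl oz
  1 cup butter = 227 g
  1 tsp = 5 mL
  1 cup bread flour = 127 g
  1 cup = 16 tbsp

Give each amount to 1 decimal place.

pumpkin purée: 3.3 oz; all-purpose flour: 47.7 g; butter: 378.3 g; bread flour: 410.1 g; whole-barley flour: 283.5 g; plain yogurt: 1.5 cup

Scaling factor: 20/12 = 5/3.
pumpkin purée: 2 oz × 5/3 ≈ 3.3 oz
all-purpose flour: (3 tbsp + 2 tsp = 11/3 tbsp) × 5/3 ÷ 16 tbsp/cup × 125 g/cup ≈ 47.7 g
butter: 1 cup × 5/3 × 227 g/cup ≈ 378.3 g
bread flour: (1 cup + 15 tbsp = 1.9375 cup) × 5/3 × 127 g/cup ≈ 410.1 g
whole-barley flour: 6 oz × 5/3 × 28.35 g/oz = 283.5 g
plain yogurt: 8 oz × 5/3 × 28.35 g/oz ÷ 245 g/cup ≈ 1.5 cup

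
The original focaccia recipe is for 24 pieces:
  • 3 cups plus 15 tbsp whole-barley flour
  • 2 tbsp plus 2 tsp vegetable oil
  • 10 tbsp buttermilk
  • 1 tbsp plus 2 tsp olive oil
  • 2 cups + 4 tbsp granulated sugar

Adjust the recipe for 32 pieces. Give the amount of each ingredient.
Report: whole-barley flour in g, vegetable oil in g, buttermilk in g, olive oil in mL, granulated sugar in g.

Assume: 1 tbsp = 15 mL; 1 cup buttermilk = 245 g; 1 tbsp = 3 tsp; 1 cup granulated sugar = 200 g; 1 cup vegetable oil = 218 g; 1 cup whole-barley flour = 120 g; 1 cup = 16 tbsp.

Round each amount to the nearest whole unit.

Scaling factor: 32/24 = 4/3.
whole-barley flour: (3 cup + 15 tbsp = 3.9375 cup) × 4/3 × 120 g/cup = 630 g
vegetable oil: (2 tbsp + 2 tsp = 8/3 tbsp) × 4/3 ÷ 16 tbsp/cup × 218 g/cup ≈ 48 g
buttermilk: 10 tbsp × 4/3 ÷ 16 tbsp/cup × 245 g/cup ≈ 204 g
olive oil: (1 tbsp + 2 tsp = 5/3 tbsp) × 4/3 × 15 mL/tbsp ≈ 33 mL
granulated sugar: (2 cup + 4 tbsp = 2.25 cup) × 4/3 × 200 g/cup = 600 g

whole-barley flour: 630 g; vegetable oil: 48 g; buttermilk: 204 g; olive oil: 33 mL; granulated sugar: 600 g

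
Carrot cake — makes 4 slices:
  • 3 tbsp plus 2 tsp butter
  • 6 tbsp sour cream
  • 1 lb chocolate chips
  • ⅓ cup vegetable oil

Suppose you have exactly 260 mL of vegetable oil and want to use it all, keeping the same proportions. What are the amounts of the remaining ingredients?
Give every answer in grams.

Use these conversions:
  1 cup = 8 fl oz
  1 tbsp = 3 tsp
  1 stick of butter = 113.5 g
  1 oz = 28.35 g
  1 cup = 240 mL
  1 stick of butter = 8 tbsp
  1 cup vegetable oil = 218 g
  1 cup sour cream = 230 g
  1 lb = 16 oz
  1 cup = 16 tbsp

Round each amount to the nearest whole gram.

The original recipe has 80 mL of vegetable oil, so the scaling factor is 260 ÷ 80 = 13/4 = 3.25.
butter: (3 tbsp + 2 tsp = 11/3 tbsp) × 13/4 ÷ 8 tbsp/stick × 113.5 g/stick ≈ 169 g
sour cream: 6 tbsp × 13/4 ÷ 16 tbsp/cup × 230 g/cup ≈ 280 g
chocolate chips: 1 lb × 13/4 × 16 oz/lb × 28.35 g/oz ≈ 1474 g

butter: 169 g; sour cream: 280 g; chocolate chips: 1474 g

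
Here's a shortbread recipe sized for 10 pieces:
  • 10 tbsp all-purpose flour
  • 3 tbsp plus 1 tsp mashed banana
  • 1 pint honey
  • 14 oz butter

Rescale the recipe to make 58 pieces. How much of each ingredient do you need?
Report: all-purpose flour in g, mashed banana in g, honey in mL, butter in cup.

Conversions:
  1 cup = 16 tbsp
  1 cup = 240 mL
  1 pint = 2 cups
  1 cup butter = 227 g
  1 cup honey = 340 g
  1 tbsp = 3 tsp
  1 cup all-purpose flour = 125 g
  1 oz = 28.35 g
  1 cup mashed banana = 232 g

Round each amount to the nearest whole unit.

Scaling factor: 58/10 = 29/5 = 5.8.
all-purpose flour: 10 tbsp × 29/5 ÷ 16 tbsp/cup × 125 g/cup ≈ 453 g
mashed banana: (3 tbsp + 1 tsp = 10/3 tbsp) × 29/5 ÷ 16 tbsp/cup × 232 g/cup ≈ 280 g
honey: 1 pint × 29/5 × 2 cup/pint × 240 mL/cup = 2784 mL
butter: 14 oz × 29/5 × 28.35 g/oz ÷ 227 g/cup ≈ 10 cup

all-purpose flour: 453 g; mashed banana: 280 g; honey: 2784 mL; butter: 10 cup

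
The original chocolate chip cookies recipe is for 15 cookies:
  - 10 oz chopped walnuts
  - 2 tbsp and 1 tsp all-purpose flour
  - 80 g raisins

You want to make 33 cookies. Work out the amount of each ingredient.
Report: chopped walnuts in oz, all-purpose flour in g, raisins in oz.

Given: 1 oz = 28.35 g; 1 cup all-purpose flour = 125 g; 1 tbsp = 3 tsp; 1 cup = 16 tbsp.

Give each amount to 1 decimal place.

Scaling factor: 33/15 = 11/5 = 2.2.
chopped walnuts: 10 oz × 11/5 = 22.0 oz
all-purpose flour: (2 tbsp + 1 tsp = 7/3 tbsp) × 11/5 ÷ 16 tbsp/cup × 125 g/cup ≈ 40.1 g
raisins: 80 g × 11/5 ÷ 28.35 g/oz ≈ 6.2 oz

chopped walnuts: 22.0 oz; all-purpose flour: 40.1 g; raisins: 6.2 oz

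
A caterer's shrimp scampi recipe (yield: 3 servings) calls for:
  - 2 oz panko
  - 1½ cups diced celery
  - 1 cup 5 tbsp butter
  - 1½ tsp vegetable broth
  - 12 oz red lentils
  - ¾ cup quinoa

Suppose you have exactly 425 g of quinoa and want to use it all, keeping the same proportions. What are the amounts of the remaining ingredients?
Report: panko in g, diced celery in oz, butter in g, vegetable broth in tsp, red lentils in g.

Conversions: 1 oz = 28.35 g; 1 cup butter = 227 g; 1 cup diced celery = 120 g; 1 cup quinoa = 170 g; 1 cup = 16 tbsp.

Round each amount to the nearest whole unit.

The original recipe has 127.5 g of quinoa, so the scaling factor is 425 ÷ 127.5 = 10/3.
panko: 2 oz × 10/3 × 28.35 g/oz = 189 g
diced celery: 1.5 cup × 10/3 × 120 g/cup ÷ 28.35 g/oz ≈ 21 oz
butter: (1 cup + 5 tbsp = 1.3125 cup) × 10/3 × 227 g/cup ≈ 993 g
vegetable broth: 1.5 tsp × 10/3 = 5 tsp
red lentils: 12 oz × 10/3 × 28.35 g/oz = 1134 g

panko: 189 g; diced celery: 21 oz; butter: 993 g; vegetable broth: 5 tsp; red lentils: 1134 g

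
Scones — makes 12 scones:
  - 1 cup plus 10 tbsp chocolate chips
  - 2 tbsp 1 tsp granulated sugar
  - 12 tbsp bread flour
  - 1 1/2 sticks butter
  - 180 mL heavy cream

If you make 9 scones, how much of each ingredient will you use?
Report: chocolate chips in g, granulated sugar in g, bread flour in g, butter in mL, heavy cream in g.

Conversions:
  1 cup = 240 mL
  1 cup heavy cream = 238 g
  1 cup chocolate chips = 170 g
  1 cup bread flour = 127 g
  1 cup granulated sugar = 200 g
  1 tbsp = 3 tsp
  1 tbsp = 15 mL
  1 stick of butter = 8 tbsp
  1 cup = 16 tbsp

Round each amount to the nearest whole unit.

chocolate chips: 207 g; granulated sugar: 22 g; bread flour: 71 g; butter: 135 mL; heavy cream: 134 g

Scaling factor: 9/12 = 3/4 = 0.75.
chocolate chips: (1 cup + 10 tbsp = 1.625 cup) × 3/4 × 170 g/cup ≈ 207 g
granulated sugar: (2 tbsp + 1 tsp = 7/3 tbsp) × 3/4 ÷ 16 tbsp/cup × 200 g/cup ≈ 22 g
bread flour: 12 tbsp × 3/4 ÷ 16 tbsp/cup × 127 g/cup ≈ 71 g
butter: 1.5 stick × 3/4 × 8 tbsp/stick × 15 mL/tbsp = 135 mL
heavy cream: 180 mL × 3/4 ÷ 240 mL/cup × 238 g/cup ≈ 134 g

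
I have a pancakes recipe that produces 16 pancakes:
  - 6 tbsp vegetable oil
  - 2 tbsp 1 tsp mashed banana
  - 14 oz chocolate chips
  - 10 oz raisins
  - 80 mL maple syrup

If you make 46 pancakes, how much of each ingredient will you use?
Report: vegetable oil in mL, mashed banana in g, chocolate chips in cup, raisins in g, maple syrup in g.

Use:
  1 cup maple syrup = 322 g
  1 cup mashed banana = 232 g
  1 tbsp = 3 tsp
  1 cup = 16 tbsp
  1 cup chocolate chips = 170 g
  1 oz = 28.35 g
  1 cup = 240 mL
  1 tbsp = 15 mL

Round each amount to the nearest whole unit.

vegetable oil: 259 mL; mashed banana: 97 g; chocolate chips: 7 cup; raisins: 815 g; maple syrup: 309 g

Scaling factor: 46/16 = 23/8 = 2.875.
vegetable oil: 6 tbsp × 23/8 × 15 mL/tbsp ≈ 259 mL
mashed banana: (2 tbsp + 1 tsp = 7/3 tbsp) × 23/8 ÷ 16 tbsp/cup × 232 g/cup ≈ 97 g
chocolate chips: 14 oz × 23/8 × 28.35 g/oz ÷ 170 g/cup ≈ 7 cup
raisins: 10 oz × 23/8 × 28.35 g/oz ≈ 815 g
maple syrup: 80 mL × 23/8 ÷ 240 mL/cup × 322 g/cup ≈ 309 g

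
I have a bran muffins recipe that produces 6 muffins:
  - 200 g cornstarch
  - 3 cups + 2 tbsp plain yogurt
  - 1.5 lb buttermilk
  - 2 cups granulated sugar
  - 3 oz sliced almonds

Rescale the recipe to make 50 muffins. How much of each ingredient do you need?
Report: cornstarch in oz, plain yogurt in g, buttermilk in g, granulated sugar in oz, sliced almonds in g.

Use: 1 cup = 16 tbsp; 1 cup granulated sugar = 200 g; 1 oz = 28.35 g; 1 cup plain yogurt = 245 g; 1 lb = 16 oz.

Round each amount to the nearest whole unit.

cornstarch: 59 oz; plain yogurt: 6380 g; buttermilk: 5670 g; granulated sugar: 118 oz; sliced almonds: 709 g

Scaling factor: 50/6 = 25/3.
cornstarch: 200 g × 25/3 ÷ 28.35 g/oz ≈ 59 oz
plain yogurt: (3 cup + 2 tbsp = 3.125 cup) × 25/3 × 245 g/cup ≈ 6380 g
buttermilk: 1.5 lb × 25/3 × 16 oz/lb × 28.35 g/oz = 5670 g
granulated sugar: 2 cup × 25/3 × 200 g/cup ÷ 28.35 g/oz ≈ 118 oz
sliced almonds: 3 oz × 25/3 × 28.35 g/oz ≈ 709 g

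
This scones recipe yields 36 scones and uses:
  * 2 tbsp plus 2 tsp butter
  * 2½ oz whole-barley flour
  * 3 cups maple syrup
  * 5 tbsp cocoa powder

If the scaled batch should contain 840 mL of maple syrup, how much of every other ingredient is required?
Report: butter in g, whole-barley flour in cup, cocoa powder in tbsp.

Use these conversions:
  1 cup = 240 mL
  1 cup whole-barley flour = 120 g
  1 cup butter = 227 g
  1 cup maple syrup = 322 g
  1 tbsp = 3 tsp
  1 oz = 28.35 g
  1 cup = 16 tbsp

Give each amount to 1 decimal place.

butter: 44.1 g; whole-barley flour: 0.7 cup; cocoa powder: 5.8 tbsp

The original recipe has 720 mL of maple syrup, so the scaling factor is 840 ÷ 720 = 7/6.
butter: (2 tbsp + 2 tsp = 8/3 tbsp) × 7/6 ÷ 16 tbsp/cup × 227 g/cup ≈ 44.1 g
whole-barley flour: 2.5 oz × 7/6 × 28.35 g/oz ÷ 120 g/cup ≈ 0.7 cup
cocoa powder: 5 tbsp × 7/6 ≈ 5.8 tbsp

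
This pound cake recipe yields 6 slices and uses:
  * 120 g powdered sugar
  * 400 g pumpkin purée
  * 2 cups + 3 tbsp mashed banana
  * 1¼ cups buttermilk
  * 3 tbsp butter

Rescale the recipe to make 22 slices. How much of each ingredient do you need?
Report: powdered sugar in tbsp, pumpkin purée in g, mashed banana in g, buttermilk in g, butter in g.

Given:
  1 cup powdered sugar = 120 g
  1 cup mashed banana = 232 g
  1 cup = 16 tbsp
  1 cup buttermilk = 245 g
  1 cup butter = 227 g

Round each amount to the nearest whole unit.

Scaling factor: 22/6 = 11/3.
powdered sugar: 120 g × 11/3 ÷ 120 g/cup × 16 tbsp/cup ≈ 59 tbsp
pumpkin purée: 400 g × 11/3 ≈ 1467 g
mashed banana: (2 cup + 3 tbsp = 2.1875 cup) × 11/3 × 232 g/cup ≈ 1861 g
buttermilk: 1.25 cup × 11/3 × 245 g/cup ≈ 1123 g
butter: 3 tbsp × 11/3 ÷ 16 tbsp/cup × 227 g/cup ≈ 156 g

powdered sugar: 59 tbsp; pumpkin purée: 1467 g; mashed banana: 1861 g; buttermilk: 1123 g; butter: 156 g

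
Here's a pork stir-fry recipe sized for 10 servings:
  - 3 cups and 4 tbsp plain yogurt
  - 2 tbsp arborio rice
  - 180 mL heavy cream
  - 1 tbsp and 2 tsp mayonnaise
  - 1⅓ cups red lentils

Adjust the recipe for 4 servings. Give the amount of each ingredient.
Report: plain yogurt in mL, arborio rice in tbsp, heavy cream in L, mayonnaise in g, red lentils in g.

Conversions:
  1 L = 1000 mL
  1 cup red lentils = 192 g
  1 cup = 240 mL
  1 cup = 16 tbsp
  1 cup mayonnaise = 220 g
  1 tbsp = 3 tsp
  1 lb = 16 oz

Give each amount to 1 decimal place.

plain yogurt: 312.0 mL; arborio rice: 0.8 tbsp; heavy cream: 0.1 L; mayonnaise: 9.2 g; red lentils: 102.4 g

Scaling factor: 4/10 = 2/5 = 0.4.
plain yogurt: (3 cup + 4 tbsp = 3.25 cup) × 2/5 × 240 mL/cup = 312.0 mL
arborio rice: 2 tbsp × 2/5 = 0.8 tbsp
heavy cream: 180 mL × 2/5 ÷ 1000 mL/L ≈ 0.1 L
mayonnaise: (1 tbsp + 2 tsp = 5/3 tbsp) × 2/5 ÷ 16 tbsp/cup × 220 g/cup ≈ 9.2 g
red lentils: 4/3 cup × 2/5 × 192 g/cup = 102.4 g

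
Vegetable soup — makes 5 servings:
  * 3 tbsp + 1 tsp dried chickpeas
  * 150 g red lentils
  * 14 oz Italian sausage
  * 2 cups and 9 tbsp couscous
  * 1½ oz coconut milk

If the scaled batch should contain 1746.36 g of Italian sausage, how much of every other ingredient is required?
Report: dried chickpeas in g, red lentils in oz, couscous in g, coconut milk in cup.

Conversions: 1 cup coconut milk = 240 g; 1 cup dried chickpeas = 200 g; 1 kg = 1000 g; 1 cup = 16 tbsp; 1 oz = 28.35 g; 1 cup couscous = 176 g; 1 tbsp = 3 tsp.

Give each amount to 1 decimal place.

The original recipe has 396.9 g of Italian sausage, so the scaling factor is 1746.36 ÷ 396.9 = 22/5 = 4.4.
dried chickpeas: (3 tbsp + 1 tsp = 10/3 tbsp) × 22/5 ÷ 16 tbsp/cup × 200 g/cup ≈ 183.3 g
red lentils: 150 g × 22/5 ÷ 28.35 g/oz ≈ 23.3 oz
couscous: (2 cup + 9 tbsp = 2.5625 cup) × 22/5 × 176 g/cup = 1984.4 g
coconut milk: 1.5 oz × 22/5 × 28.35 g/oz ÷ 240 g/cup ≈ 0.8 cup

dried chickpeas: 183.3 g; red lentils: 23.3 oz; couscous: 1984.4 g; coconut milk: 0.8 cup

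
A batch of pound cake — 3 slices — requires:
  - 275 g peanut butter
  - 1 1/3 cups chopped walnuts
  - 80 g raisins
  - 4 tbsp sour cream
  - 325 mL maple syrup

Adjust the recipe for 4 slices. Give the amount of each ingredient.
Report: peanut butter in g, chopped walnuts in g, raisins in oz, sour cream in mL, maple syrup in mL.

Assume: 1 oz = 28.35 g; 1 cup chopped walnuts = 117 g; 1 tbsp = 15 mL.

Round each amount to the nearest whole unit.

Scaling factor: 4/3.
peanut butter: 275 g × 4/3 ≈ 367 g
chopped walnuts: 4/3 cup × 4/3 × 117 g/cup = 208 g
raisins: 80 g × 4/3 ÷ 28.35 g/oz ≈ 4 oz
sour cream: 4 tbsp × 4/3 × 15 mL/tbsp = 80 mL
maple syrup: 325 mL × 4/3 ≈ 433 mL

peanut butter: 367 g; chopped walnuts: 208 g; raisins: 4 oz; sour cream: 80 mL; maple syrup: 433 mL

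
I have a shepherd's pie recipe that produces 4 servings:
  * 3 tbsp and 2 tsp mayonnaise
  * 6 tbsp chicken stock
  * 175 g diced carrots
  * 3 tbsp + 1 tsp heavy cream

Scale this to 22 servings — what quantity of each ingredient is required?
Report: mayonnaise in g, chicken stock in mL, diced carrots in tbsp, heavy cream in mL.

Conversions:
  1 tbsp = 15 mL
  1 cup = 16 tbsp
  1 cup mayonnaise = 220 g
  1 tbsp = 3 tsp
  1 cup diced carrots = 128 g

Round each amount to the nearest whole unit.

Scaling factor: 22/4 = 11/2 = 5.5.
mayonnaise: (3 tbsp + 2 tsp = 11/3 tbsp) × 11/2 ÷ 16 tbsp/cup × 220 g/cup ≈ 277 g
chicken stock: 6 tbsp × 11/2 × 15 mL/tbsp = 495 mL
diced carrots: 175 g × 11/2 ÷ 128 g/cup × 16 tbsp/cup ≈ 120 tbsp
heavy cream: (3 tbsp + 1 tsp = 10/3 tbsp) × 11/2 × 15 mL/tbsp = 275 mL

mayonnaise: 277 g; chicken stock: 495 mL; diced carrots: 120 tbsp; heavy cream: 275 mL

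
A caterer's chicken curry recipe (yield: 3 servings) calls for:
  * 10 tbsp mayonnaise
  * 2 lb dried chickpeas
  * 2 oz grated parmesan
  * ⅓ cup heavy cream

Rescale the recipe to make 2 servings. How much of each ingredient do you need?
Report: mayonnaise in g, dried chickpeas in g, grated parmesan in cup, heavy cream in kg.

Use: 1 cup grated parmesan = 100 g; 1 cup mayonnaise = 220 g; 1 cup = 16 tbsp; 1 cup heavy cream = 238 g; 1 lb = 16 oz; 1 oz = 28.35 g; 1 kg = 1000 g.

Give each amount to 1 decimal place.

Scaling factor: 2/3.
mayonnaise: 10 tbsp × 2/3 ÷ 16 tbsp/cup × 220 g/cup ≈ 91.7 g
dried chickpeas: 2 lb × 2/3 × 16 oz/lb × 28.35 g/oz = 604.8 g
grated parmesan: 2 oz × 2/3 × 28.35 g/oz ÷ 100 g/cup ≈ 0.4 cup
heavy cream: 1/3 cup × 2/3 × 238 g/cup ÷ 1000 g/kg ≈ 0.1 kg

mayonnaise: 91.7 g; dried chickpeas: 604.8 g; grated parmesan: 0.4 cup; heavy cream: 0.1 kg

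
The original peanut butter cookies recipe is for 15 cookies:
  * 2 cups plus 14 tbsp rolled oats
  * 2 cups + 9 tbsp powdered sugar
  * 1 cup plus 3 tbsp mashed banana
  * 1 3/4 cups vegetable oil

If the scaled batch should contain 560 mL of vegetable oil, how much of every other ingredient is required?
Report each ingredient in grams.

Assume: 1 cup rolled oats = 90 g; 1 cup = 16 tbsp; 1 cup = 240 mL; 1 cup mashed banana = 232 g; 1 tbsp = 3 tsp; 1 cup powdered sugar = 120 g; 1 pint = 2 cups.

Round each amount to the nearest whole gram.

The original recipe has 420 mL of vegetable oil, so the scaling factor is 560 ÷ 420 = 4/3.
rolled oats: (2 cup + 14 tbsp = 2.875 cup) × 4/3 × 90 g/cup = 345 g
powdered sugar: (2 cup + 9 tbsp = 2.5625 cup) × 4/3 × 120 g/cup = 410 g
mashed banana: (1 cup + 3 tbsp = 1.1875 cup) × 4/3 × 232 g/cup ≈ 367 g

rolled oats: 345 g; powdered sugar: 410 g; mashed banana: 367 g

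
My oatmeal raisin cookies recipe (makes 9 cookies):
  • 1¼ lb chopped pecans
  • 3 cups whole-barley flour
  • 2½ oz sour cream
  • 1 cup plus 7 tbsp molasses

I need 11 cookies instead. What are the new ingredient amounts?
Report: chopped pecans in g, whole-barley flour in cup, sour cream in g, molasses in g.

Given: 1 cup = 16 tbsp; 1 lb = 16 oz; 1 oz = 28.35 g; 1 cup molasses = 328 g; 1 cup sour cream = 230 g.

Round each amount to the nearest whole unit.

Scaling factor: 11/9.
chopped pecans: 1.25 lb × 11/9 × 16 oz/lb × 28.35 g/oz = 693 g
whole-barley flour: 3 cup × 11/9 ≈ 4 cup
sour cream: 2.5 oz × 11/9 × 28.35 g/oz ≈ 87 g
molasses: (1 cup + 7 tbsp = 1.4375 cup) × 11/9 × 328 g/cup ≈ 576 g

chopped pecans: 693 g; whole-barley flour: 4 cup; sour cream: 87 g; molasses: 576 g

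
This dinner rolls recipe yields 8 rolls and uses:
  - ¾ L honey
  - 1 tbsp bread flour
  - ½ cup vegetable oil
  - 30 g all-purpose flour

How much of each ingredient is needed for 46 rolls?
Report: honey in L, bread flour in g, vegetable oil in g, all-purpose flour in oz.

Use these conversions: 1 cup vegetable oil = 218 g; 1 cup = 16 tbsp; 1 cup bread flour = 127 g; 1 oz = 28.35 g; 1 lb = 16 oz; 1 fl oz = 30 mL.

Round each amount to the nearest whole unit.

Scaling factor: 46/8 = 23/4 = 5.75.
honey: 0.75 L × 23/4 ≈ 4 L
bread flour: 1 tbsp × 23/4 ÷ 16 tbsp/cup × 127 g/cup ≈ 46 g
vegetable oil: 0.5 cup × 23/4 × 218 g/cup ≈ 627 g
all-purpose flour: 30 g × 23/4 ÷ 28.35 g/oz ≈ 6 oz

honey: 4 L; bread flour: 46 g; vegetable oil: 627 g; all-purpose flour: 6 oz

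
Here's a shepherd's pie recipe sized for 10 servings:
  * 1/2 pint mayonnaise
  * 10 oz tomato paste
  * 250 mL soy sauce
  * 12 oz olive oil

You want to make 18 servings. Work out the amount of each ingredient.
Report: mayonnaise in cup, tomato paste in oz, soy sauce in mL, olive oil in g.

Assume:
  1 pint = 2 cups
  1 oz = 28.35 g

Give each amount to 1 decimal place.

Scaling factor: 18/10 = 9/5 = 1.8.
mayonnaise: 0.5 pint × 9/5 × 2 cup/pint = 1.8 cup
tomato paste: 10 oz × 9/5 = 18.0 oz
soy sauce: 250 mL × 9/5 = 450.0 mL
olive oil: 12 oz × 9/5 × 28.35 g/oz ≈ 612.4 g

mayonnaise: 1.8 cup; tomato paste: 18.0 oz; soy sauce: 450.0 mL; olive oil: 612.4 g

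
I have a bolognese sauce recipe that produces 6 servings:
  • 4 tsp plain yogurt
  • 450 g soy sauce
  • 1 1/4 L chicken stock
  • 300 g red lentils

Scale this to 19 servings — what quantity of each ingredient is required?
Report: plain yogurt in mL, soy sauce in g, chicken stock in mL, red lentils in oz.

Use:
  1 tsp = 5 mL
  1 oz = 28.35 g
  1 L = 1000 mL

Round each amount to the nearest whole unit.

Scaling factor: 19/6.
plain yogurt: 4 tsp × 19/6 × 5 mL/tsp ≈ 63 mL
soy sauce: 450 g × 19/6 = 1425 g
chicken stock: 1.25 L × 19/6 × 1000 mL/L ≈ 3958 mL
red lentils: 300 g × 19/6 ÷ 28.35 g/oz ≈ 34 oz

plain yogurt: 63 mL; soy sauce: 1425 g; chicken stock: 3958 mL; red lentils: 34 oz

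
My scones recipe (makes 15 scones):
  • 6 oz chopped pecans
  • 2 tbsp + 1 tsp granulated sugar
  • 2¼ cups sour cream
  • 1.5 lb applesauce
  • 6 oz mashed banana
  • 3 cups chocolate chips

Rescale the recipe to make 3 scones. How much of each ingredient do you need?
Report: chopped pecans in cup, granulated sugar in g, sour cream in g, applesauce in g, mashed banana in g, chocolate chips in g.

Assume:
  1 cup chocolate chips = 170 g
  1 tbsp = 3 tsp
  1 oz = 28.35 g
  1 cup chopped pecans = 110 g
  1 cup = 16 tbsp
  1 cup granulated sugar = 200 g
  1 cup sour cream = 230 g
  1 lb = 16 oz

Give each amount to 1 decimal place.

chopped pecans: 0.3 cup; granulated sugar: 5.8 g; sour cream: 103.5 g; applesauce: 136.1 g; mashed banana: 34.0 g; chocolate chips: 102.0 g

Scaling factor: 3/15 = 1/5 = 0.2.
chopped pecans: 6 oz × 1/5 × 28.35 g/oz ÷ 110 g/cup ≈ 0.3 cup
granulated sugar: (2 tbsp + 1 tsp = 7/3 tbsp) × 1/5 ÷ 16 tbsp/cup × 200 g/cup ≈ 5.8 g
sour cream: 2.25 cup × 1/5 × 230 g/cup = 103.5 g
applesauce: 1.5 lb × 1/5 × 16 oz/lb × 28.35 g/oz ≈ 136.1 g
mashed banana: 6 oz × 1/5 × 28.35 g/oz ≈ 34.0 g
chocolate chips: 3 cup × 1/5 × 170 g/cup = 102.0 g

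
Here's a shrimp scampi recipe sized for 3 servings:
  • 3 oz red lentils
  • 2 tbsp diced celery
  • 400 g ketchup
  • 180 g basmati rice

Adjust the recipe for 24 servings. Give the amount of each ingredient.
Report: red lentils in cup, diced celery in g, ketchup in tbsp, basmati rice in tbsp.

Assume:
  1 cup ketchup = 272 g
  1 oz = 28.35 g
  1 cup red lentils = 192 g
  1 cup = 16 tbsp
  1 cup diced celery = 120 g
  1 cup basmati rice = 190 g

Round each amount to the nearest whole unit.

Scaling factor: 24/3 = 8.
red lentils: 3 oz × 8 × 28.35 g/oz ÷ 192 g/cup ≈ 4 cup
diced celery: 2 tbsp × 8 ÷ 16 tbsp/cup × 120 g/cup = 120 g
ketchup: 400 g × 8 ÷ 272 g/cup × 16 tbsp/cup ≈ 188 tbsp
basmati rice: 180 g × 8 ÷ 190 g/cup × 16 tbsp/cup ≈ 121 tbsp

red lentils: 4 cup; diced celery: 120 g; ketchup: 188 tbsp; basmati rice: 121 tbsp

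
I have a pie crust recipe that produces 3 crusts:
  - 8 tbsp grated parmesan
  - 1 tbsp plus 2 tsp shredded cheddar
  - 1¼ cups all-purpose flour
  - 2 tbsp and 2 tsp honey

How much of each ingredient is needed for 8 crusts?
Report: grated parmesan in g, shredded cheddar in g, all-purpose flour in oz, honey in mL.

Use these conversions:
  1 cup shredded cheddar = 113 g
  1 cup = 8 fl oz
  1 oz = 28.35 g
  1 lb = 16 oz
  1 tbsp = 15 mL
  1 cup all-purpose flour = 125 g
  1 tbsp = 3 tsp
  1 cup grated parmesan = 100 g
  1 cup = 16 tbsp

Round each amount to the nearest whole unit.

grated parmesan: 133 g; shredded cheddar: 31 g; all-purpose flour: 15 oz; honey: 107 mL

Scaling factor: 8/3.
grated parmesan: 8 tbsp × 8/3 ÷ 16 tbsp/cup × 100 g/cup ≈ 133 g
shredded cheddar: (1 tbsp + 2 tsp = 5/3 tbsp) × 8/3 ÷ 16 tbsp/cup × 113 g/cup ≈ 31 g
all-purpose flour: 1.25 cup × 8/3 × 125 g/cup ÷ 28.35 g/oz ≈ 15 oz
honey: (2 tbsp + 2 tsp = 8/3 tbsp) × 8/3 × 15 mL/tbsp ≈ 107 mL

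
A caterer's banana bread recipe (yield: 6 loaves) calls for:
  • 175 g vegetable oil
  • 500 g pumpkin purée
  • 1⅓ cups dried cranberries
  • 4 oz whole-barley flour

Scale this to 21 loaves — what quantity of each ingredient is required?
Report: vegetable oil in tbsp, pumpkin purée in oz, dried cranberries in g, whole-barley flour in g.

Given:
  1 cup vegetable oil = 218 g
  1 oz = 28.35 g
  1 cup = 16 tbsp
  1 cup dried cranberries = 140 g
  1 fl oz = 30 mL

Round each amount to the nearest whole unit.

vegetable oil: 45 tbsp; pumpkin purée: 62 oz; dried cranberries: 653 g; whole-barley flour: 397 g

Scaling factor: 21/6 = 7/2 = 3.5.
vegetable oil: 175 g × 7/2 ÷ 218 g/cup × 16 tbsp/cup ≈ 45 tbsp
pumpkin purée: 500 g × 7/2 ÷ 28.35 g/oz ≈ 62 oz
dried cranberries: 4/3 cup × 7/2 × 140 g/cup ≈ 653 g
whole-barley flour: 4 oz × 7/2 × 28.35 g/oz ≈ 397 g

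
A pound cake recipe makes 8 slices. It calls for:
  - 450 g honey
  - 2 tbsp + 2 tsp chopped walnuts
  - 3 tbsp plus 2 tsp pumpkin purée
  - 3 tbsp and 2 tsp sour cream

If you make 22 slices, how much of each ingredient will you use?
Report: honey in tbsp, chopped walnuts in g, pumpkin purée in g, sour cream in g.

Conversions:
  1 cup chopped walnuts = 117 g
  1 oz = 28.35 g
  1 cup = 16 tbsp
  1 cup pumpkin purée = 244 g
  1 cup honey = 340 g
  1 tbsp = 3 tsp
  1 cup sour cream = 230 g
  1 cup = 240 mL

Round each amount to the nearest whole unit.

honey: 58 tbsp; chopped walnuts: 54 g; pumpkin purée: 154 g; sour cream: 145 g

Scaling factor: 22/8 = 11/4 = 2.75.
honey: 450 g × 11/4 ÷ 340 g/cup × 16 tbsp/cup ≈ 58 tbsp
chopped walnuts: (2 tbsp + 2 tsp = 8/3 tbsp) × 11/4 ÷ 16 tbsp/cup × 117 g/cup ≈ 54 g
pumpkin purée: (3 tbsp + 2 tsp = 11/3 tbsp) × 11/4 ÷ 16 tbsp/cup × 244 g/cup ≈ 154 g
sour cream: (3 tbsp + 2 tsp = 11/3 tbsp) × 11/4 ÷ 16 tbsp/cup × 230 g/cup ≈ 145 g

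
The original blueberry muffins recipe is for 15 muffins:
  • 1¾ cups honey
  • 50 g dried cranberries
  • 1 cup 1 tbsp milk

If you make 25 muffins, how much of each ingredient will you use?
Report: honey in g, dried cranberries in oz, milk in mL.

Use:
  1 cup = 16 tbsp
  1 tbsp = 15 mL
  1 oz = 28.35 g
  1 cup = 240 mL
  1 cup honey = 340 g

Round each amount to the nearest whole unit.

Scaling factor: 25/15 = 5/3.
honey: 1.75 cup × 5/3 × 340 g/cup ≈ 992 g
dried cranberries: 50 g × 5/3 ÷ 28.35 g/oz ≈ 3 oz
milk: (1 cup + 1 tbsp = 1.0625 cup) × 5/3 × 240 mL/cup = 425 mL

honey: 992 g; dried cranberries: 3 oz; milk: 425 mL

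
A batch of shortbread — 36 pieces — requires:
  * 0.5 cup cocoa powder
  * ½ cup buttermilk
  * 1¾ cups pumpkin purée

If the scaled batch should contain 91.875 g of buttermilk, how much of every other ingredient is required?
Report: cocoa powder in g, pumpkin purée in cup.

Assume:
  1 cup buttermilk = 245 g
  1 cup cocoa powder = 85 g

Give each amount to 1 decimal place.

cocoa powder: 31.9 g; pumpkin purée: 1.3 cup

The original recipe has 122.5 g of buttermilk, so the scaling factor is 91.875 ÷ 122.5 = 3/4 = 0.75.
cocoa powder: 0.5 cup × 3/4 × 85 g/cup ≈ 31.9 g
pumpkin purée: 1.75 cup × 3/4 ≈ 1.3 cup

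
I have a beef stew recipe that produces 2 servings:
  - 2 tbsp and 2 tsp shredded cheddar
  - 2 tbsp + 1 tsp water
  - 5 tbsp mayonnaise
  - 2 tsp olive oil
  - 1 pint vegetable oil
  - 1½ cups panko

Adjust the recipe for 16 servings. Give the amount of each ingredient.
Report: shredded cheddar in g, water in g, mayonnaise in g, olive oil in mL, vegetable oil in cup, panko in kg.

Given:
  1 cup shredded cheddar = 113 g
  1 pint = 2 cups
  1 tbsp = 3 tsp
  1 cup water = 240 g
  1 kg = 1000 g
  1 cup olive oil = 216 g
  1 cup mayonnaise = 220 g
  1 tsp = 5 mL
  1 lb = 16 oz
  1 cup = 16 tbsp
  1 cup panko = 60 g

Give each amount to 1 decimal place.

shredded cheddar: 150.7 g; water: 280.0 g; mayonnaise: 550.0 g; olive oil: 80.0 mL; vegetable oil: 16.0 cup; panko: 0.7 kg

Scaling factor: 16/2 = 8.
shredded cheddar: (2 tbsp + 2 tsp = 8/3 tbsp) × 8 ÷ 16 tbsp/cup × 113 g/cup ≈ 150.7 g
water: (2 tbsp + 1 tsp = 7/3 tbsp) × 8 ÷ 16 tbsp/cup × 240 g/cup = 280.0 g
mayonnaise: 5 tbsp × 8 ÷ 16 tbsp/cup × 220 g/cup = 550.0 g
olive oil: 2 tsp × 8 × 5 mL/tsp = 80.0 mL
vegetable oil: 1 pint × 8 × 2 cup/pint = 16.0 cup
panko: 1.5 cup × 8 × 60 g/cup ÷ 1000 g/kg ≈ 0.7 kg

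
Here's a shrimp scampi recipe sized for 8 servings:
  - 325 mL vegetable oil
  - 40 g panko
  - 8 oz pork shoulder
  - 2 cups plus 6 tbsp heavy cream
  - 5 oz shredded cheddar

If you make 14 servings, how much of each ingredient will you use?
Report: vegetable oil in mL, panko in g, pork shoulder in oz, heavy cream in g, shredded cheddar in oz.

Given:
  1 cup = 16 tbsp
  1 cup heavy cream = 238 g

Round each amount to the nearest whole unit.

Scaling factor: 14/8 = 7/4 = 1.75.
vegetable oil: 325 mL × 7/4 ≈ 569 mL
panko: 40 g × 7/4 = 70 g
pork shoulder: 8 oz × 7/4 = 14 oz
heavy cream: (2 cup + 6 tbsp = 2.375 cup) × 7/4 × 238 g/cup ≈ 989 g
shredded cheddar: 5 oz × 7/4 ≈ 9 oz

vegetable oil: 569 mL; panko: 70 g; pork shoulder: 14 oz; heavy cream: 989 g; shredded cheddar: 9 oz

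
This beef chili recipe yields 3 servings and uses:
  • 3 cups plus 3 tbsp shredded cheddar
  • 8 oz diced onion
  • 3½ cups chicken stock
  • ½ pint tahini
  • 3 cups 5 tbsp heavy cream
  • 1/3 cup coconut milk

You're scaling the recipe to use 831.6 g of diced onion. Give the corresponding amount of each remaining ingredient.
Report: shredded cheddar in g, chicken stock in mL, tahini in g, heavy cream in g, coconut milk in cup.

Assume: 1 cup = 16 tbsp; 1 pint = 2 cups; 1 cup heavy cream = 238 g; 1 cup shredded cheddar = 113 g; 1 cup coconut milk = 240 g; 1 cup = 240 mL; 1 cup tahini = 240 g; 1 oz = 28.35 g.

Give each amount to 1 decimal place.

shredded cheddar: 1320.7 g; chicken stock: 3080.0 mL; tahini: 880.0 g; heavy cream: 2890.7 g; coconut milk: 1.2 cup

The original recipe has 226.8 g of diced onion, so the scaling factor is 831.6 ÷ 226.8 = 11/3.
shredded cheddar: (3 cup + 3 tbsp = 3.1875 cup) × 11/3 × 113 g/cup ≈ 1320.7 g
chicken stock: 3.5 cup × 11/3 × 240 mL/cup = 3080.0 mL
tahini: 0.5 pint × 11/3 × 2 cup/pint × 240 g/cup = 880.0 g
heavy cream: (3 cup + 5 tbsp = 3.3125 cup) × 11/3 × 238 g/cup ≈ 2890.7 g
coconut milk: 1/3 cup × 11/3 ≈ 1.2 cup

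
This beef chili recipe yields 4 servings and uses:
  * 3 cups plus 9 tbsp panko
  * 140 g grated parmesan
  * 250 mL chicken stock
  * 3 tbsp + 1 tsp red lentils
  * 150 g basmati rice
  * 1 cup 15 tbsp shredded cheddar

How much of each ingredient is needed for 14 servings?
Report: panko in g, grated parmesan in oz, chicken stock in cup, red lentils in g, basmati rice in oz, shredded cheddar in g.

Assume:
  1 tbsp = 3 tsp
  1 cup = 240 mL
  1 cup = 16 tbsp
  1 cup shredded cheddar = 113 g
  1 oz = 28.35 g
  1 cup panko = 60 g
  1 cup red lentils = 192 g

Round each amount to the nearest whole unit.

panko: 748 g; grated parmesan: 17 oz; chicken stock: 4 cup; red lentils: 140 g; basmati rice: 19 oz; shredded cheddar: 766 g

Scaling factor: 14/4 = 7/2 = 3.5.
panko: (3 cup + 9 tbsp = 3.5625 cup) × 7/2 × 60 g/cup ≈ 748 g
grated parmesan: 140 g × 7/2 ÷ 28.35 g/oz ≈ 17 oz
chicken stock: 250 mL × 7/2 ÷ 240 mL/cup ≈ 4 cup
red lentils: (3 tbsp + 1 tsp = 10/3 tbsp) × 7/2 ÷ 16 tbsp/cup × 192 g/cup = 140 g
basmati rice: 150 g × 7/2 ÷ 28.35 g/oz ≈ 19 oz
shredded cheddar: (1 cup + 15 tbsp = 1.9375 cup) × 7/2 × 113 g/cup ≈ 766 g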